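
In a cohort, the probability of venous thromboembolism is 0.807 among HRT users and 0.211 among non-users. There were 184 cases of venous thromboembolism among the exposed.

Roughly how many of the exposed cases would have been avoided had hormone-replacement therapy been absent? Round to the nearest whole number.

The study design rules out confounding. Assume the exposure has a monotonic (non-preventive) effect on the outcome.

Let p₁ = 0.807, p₀ = 0.211.
PN = (p₁ − p₀)/p₁ = (0.807 − 0.211) / 0.807 ≈ 0.73854.
Attributable cases ≈ PN × (exposed cases) = 0.73854 × 184 ≈ 135.89.

about 136 cases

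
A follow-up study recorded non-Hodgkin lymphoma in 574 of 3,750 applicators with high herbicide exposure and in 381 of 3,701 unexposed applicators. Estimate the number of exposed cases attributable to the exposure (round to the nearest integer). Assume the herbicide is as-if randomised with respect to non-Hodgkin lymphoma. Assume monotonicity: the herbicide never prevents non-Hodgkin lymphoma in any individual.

about 188 cases

p₁ = P(outcome | exposed) = 574/3750 = 0.15307
p₀ = P(outcome | unexposed) = 381/3701 = 0.10295
PN = (p₁ − p₀)/p₁ = (0.15307 − 0.10295) / 0.15307 ≈ 0.32745.
Attributable cases ≈ PN × (exposed cases) = 0.32745 × 574 ≈ 187.96.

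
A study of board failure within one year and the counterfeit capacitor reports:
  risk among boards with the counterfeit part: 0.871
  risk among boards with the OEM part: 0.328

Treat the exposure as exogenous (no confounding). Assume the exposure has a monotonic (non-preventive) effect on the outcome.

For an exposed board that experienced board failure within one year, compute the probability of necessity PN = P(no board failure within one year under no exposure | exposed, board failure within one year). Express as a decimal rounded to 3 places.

Let p₁ = 0.871, p₀ = 0.328.
Under exogeneity and monotonicity, PN = (p₁ − p₀) / p₁.
PN = (0.871 − 0.328) / 0.871 = 0.543 / 0.871 ≈ 0.6234

PN ≈ 0.623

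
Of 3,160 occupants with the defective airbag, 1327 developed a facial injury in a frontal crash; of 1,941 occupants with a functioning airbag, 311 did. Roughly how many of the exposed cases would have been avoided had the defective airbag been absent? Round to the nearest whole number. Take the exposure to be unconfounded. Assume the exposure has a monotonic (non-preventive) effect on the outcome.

about 821 cases

p₁ = P(outcome | exposed) = 1327/3160 = 0.41994
p₀ = P(outcome | unexposed) = 311/1941 = 0.16023
PN = (p₁ − p₀)/p₁ = (0.41994 − 0.16023) / 0.41994 ≈ 0.61845.
Attributable cases ≈ PN × (exposed cases) = 0.61845 × 1327 ≈ 820.68.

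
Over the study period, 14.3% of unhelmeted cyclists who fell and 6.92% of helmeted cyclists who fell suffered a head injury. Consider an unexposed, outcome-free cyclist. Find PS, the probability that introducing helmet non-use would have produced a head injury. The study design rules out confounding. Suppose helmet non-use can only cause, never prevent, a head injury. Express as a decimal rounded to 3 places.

p₁ = 0.143, p₀ = 0.0692.
Under exogeneity and monotonicity, PS = (p₁ − p₀) / (1 − p₀).
PS = (0.143 − 0.0692) / (1 − 0.0692) = 0.0738 / 0.9308 ≈ 0.0793

PS ≈ 0.079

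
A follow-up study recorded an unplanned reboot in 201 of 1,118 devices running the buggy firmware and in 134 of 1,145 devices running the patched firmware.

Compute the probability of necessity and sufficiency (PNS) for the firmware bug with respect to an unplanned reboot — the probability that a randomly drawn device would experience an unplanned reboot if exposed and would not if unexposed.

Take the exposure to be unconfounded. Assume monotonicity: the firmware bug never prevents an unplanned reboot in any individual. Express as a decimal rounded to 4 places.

p₁ = P(outcome | exposed) = 201/1118 = 0.17979
p₀ = P(outcome | unexposed) = 134/1145 = 0.11703
Under exogeneity and monotonicity, PNS = p₁ − p₀.
PNS = 0.17979 − 0.11703 = 0.062755

PNS ≈ 0.0628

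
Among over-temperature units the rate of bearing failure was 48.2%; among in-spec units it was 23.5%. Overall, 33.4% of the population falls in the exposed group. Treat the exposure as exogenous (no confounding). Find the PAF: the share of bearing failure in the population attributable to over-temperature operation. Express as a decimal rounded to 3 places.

PAF ≈ 0.260

p₁ = 0.482, p₀ = 0.235.
Overall risk P(Y=1) = π·p₁ + (1−π)·p₀ = 0.334×0.482 + 0.666×0.235 = 0.3175.
Under exogeneity, PAF = [P(Y=1) − p₀] / P(Y=1).
PAF = (0.3175 − 0.235) / 0.3175 ≈ 0.2598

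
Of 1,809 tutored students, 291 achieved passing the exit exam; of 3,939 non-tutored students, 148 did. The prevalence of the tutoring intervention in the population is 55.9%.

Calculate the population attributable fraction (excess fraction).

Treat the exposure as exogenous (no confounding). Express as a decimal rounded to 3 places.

PAF ≈ 0.647

p₁ = P(outcome | exposed) = 291/1809 = 0.16086
p₀ = P(outcome | unexposed) = 148/3939 = 0.037573
Overall risk P(Y=1) = π·p₁ + (1−π)·p₀ = 0.559×0.16086 + 0.441×0.037573 = 0.10649.
Under exogeneity, PAF = [P(Y=1) − p₀] / P(Y=1).
PAF = (0.10649 − 0.037573) / 0.10649 ≈ 0.6472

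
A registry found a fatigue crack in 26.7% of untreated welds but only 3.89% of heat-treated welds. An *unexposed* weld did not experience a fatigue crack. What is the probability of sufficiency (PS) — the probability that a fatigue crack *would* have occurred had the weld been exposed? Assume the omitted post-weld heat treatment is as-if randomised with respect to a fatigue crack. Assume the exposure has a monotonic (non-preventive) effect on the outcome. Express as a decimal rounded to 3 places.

PS ≈ 0.237

p₁ = 0.267, p₀ = 0.0389.
Under exogeneity and monotonicity, PS = (p₁ − p₀) / (1 − p₀).
PS = (0.267 − 0.0389) / (1 − 0.0389) = 0.2281 / 0.9611 ≈ 0.2373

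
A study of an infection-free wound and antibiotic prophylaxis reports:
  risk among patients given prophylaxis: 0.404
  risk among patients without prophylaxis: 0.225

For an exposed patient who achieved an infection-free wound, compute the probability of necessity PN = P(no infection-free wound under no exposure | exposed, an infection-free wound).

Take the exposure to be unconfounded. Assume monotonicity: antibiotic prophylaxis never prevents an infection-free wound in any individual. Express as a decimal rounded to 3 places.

Let p₁ = 0.404, p₀ = 0.225.
Under exogeneity and monotonicity, PN = (p₁ − p₀) / p₁.
PN = (0.404 − 0.225) / 0.404 = 0.179 / 0.404 ≈ 0.4431

PN ≈ 0.443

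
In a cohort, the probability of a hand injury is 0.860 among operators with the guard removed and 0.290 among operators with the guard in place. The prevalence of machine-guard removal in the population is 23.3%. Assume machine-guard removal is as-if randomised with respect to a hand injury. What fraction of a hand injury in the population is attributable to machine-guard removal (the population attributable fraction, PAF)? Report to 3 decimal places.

PAF ≈ 0.314

Let p₁ = 0.86, p₀ = 0.29.
Overall risk P(Y=1) = π·p₁ + (1−π)·p₀ = 0.233×0.86 + 0.767×0.29 = 0.42281.
Under exogeneity, PAF = [P(Y=1) − p₀] / P(Y=1).
PAF = (0.42281 − 0.29) / 0.42281 ≈ 0.3141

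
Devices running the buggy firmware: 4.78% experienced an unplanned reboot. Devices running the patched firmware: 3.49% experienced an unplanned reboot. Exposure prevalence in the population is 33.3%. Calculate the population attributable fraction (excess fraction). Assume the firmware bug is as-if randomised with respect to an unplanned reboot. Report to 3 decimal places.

PAF ≈ 0.110

p₁ = 0.0478, p₀ = 0.0349.
Overall risk P(Y=1) = π·p₁ + (1−π)·p₀ = 0.333×0.0478 + 0.667×0.0349 = 0.039196.
Under exogeneity, PAF = [P(Y=1) − p₀] / P(Y=1).
PAF = (0.039196 − 0.0349) / 0.039196 ≈ 0.1096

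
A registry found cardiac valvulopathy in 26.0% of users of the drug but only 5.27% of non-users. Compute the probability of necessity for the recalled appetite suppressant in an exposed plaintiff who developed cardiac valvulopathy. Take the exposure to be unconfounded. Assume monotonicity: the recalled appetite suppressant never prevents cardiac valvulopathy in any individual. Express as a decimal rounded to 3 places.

p₁ = 0.26, p₀ = 0.0527.
Under exogeneity and monotonicity, PN = (p₁ − p₀) / p₁.
PN = (0.26 − 0.0527) / 0.26 = 0.2073 / 0.26 ≈ 0.7973

PN ≈ 0.797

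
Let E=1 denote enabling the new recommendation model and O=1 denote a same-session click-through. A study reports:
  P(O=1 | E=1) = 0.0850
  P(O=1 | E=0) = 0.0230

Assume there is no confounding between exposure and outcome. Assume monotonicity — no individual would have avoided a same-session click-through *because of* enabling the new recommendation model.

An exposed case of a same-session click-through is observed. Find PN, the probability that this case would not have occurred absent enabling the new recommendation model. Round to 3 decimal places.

Let p₁ = 0.085, p₀ = 0.023.
Under exogeneity and monotonicity, PN = (p₁ − p₀) / p₁.
PN = (0.085 − 0.023) / 0.085 = 0.062 / 0.085 ≈ 0.7294

PN ≈ 0.729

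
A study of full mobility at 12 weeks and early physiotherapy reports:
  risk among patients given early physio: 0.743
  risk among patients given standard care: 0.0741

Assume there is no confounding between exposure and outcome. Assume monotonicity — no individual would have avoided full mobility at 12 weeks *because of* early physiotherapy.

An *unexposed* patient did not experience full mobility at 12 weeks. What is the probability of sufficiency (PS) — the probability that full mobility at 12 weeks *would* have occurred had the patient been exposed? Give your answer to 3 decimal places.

Let p₁ = 0.743, p₀ = 0.0741.
Under exogeneity and monotonicity, PS = (p₁ − p₀) / (1 − p₀).
PS = (0.743 − 0.0741) / (1 − 0.0741) = 0.6689 / 0.9259 ≈ 0.7224

PS ≈ 0.722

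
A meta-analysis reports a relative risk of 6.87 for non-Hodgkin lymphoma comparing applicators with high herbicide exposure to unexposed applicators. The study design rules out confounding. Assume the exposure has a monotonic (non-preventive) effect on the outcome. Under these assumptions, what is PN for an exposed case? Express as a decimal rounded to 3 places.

Under exogeneity and monotonicity, PN = (RR − 1) / RR = 1 − 1/RR.
PN = (6.87 − 1) / 6.87 = 5.87 / 6.87 ≈ 0.8544

PN ≈ 0.854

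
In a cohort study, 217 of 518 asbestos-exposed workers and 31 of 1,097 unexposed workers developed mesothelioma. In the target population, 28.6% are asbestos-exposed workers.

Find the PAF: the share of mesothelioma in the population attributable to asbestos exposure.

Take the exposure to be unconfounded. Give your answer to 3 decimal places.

PAF ≈ 0.798

p₁ = P(outcome | exposed) = 217/518 = 0.41892
p₀ = P(outcome | unexposed) = 31/1097 = 0.028259
Overall risk P(Y=1) = π·p₁ + (1−π)·p₀ = 0.286×0.41892 + 0.714×0.028259 = 0.13999.
Under exogeneity, PAF = [P(Y=1) − p₀] / P(Y=1).
PAF = (0.13999 − 0.028259) / 0.13999 ≈ 0.7981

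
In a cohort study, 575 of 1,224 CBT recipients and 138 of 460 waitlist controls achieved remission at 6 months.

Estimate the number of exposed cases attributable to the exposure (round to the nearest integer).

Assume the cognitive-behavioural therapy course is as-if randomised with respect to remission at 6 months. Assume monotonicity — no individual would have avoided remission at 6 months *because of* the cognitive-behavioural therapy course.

p₁ = P(outcome | exposed) = 575/1224 = 0.46977
p₀ = P(outcome | unexposed) = 138/460 = 0.3
PN = (p₁ − p₀)/p₁ = (0.46977 − 0.3) / 0.46977 ≈ 0.36139.
Attributable cases ≈ PN × (exposed cases) = 0.36139 × 575 ≈ 207.80.

about 208 cases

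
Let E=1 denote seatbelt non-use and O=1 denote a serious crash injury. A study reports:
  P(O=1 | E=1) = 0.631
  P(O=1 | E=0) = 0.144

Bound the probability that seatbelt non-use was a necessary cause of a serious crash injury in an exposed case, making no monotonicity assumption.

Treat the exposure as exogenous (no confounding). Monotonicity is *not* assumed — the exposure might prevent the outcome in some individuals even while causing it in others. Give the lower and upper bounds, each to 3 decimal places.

Let p₁ = 0.631, p₀ = 0.144.
Under exogeneity alone the bounds on PN are max{0,(p₁−p₀)/p₁} ≤ PN ≤ min{1,(1−p₀)/p₁}.
  lower = (p₁ − p₀)/p₁ = 0.487 / 0.631 ≈ 0.7718
  upper = min{1, (1 − p₀)/p₁} = 0.856 / 0.631 ≈ 1.3566 → capped at 1

0.772 ≤ PN ≤ 1.000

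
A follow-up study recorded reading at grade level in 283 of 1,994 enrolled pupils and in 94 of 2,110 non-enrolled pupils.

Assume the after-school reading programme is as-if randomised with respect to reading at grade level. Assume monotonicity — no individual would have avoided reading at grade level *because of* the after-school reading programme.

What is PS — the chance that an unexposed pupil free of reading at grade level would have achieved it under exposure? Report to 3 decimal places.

PS ≈ 0.102

p₁ = P(outcome | exposed) = 283/1994 = 0.14193
p₀ = P(outcome | unexposed) = 94/2110 = 0.04455
Under exogeneity and monotonicity, PS = (p₁ − p₀) / (1 − p₀).
PS = (0.14193 − 0.04455) / (1 − 0.04455) = 0.097376 / 0.95545 ≈ 0.1019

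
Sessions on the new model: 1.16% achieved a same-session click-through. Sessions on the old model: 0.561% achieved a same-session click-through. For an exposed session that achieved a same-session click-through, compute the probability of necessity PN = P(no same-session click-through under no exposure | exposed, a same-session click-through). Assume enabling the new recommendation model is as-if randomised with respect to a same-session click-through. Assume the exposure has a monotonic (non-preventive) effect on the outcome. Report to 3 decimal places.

p₁ = 0.0116, p₀ = 0.00561.
Under exogeneity and monotonicity, PN = (p₁ − p₀) / p₁.
PN = (0.0116 − 0.00561) / 0.0116 = 0.00599 / 0.0116 ≈ 0.5164

PN ≈ 0.516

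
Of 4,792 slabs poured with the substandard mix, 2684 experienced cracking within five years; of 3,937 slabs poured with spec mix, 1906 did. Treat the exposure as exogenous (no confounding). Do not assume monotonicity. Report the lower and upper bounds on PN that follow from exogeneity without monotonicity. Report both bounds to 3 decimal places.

p₁ = P(outcome | exposed) = 2684/4792 = 0.5601
p₀ = P(outcome | unexposed) = 1906/3937 = 0.48412
Under exogeneity alone the bounds on PN are max{0,(p₁−p₀)/p₁} ≤ PN ≤ min{1,(1−p₀)/p₁}.
  lower = (p₁ − p₀)/p₁ = 0.075975 / 0.5601 ≈ 0.1356
  upper = min{1, (1 − p₀)/p₁} = 0.51588 / 0.5601 ≈ 0.9210

0.136 ≤ PN ≤ 0.921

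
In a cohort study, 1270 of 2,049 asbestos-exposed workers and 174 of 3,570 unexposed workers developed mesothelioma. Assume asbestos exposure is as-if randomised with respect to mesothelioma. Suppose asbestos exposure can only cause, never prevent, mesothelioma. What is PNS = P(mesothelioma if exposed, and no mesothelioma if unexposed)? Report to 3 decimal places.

PNS ≈ 0.571

p₁ = P(outcome | exposed) = 1270/2049 = 0.61981
p₀ = P(outcome | unexposed) = 174/3570 = 0.048739
Under exogeneity and monotonicity, PNS = p₁ − p₀.
PNS = 0.61981 − 0.048739 = 0.57108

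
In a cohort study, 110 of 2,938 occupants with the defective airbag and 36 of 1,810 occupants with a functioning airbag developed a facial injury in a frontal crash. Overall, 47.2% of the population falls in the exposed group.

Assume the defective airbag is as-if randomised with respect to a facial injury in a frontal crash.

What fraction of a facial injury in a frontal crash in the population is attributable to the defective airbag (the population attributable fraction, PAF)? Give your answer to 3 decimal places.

PAF ≈ 0.294

p₁ = P(outcome | exposed) = 110/2938 = 0.03744
p₀ = P(outcome | unexposed) = 36/1810 = 0.01989
Overall risk P(Y=1) = π·p₁ + (1−π)·p₀ = 0.472×0.03744 + 0.528×0.01989 = 0.028174.
Under exogeneity, PAF = [P(Y=1) − p₀] / P(Y=1).
PAF = (0.028174 − 0.01989) / 0.028174 ≈ 0.2940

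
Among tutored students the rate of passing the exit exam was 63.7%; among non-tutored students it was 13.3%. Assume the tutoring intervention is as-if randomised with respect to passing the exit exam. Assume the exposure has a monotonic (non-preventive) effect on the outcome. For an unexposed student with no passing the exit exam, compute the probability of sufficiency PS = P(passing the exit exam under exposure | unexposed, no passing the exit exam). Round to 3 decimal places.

p₁ = 0.637, p₀ = 0.133.
Under exogeneity and monotonicity, PS = (p₁ − p₀) / (1 − p₀).
PS = (0.637 − 0.133) / (1 − 0.133) = 0.504 / 0.867 ≈ 0.5813

PS ≈ 0.581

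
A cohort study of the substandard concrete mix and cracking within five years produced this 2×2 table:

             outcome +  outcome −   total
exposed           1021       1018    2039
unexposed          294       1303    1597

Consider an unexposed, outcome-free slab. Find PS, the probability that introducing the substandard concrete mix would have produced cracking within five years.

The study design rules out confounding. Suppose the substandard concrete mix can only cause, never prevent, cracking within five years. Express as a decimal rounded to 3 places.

p₁ = P(outcome | exposed) = 1021/2039 = 0.50074
p₀ = P(outcome | unexposed) = 294/1597 = 0.1841
Under exogeneity and monotonicity, PS = (p₁ − p₀)/(1 − p₀).
PS = (0.50074 − 0.1841) / 0.8159 ≈ 0.3881

PS ≈ 0.388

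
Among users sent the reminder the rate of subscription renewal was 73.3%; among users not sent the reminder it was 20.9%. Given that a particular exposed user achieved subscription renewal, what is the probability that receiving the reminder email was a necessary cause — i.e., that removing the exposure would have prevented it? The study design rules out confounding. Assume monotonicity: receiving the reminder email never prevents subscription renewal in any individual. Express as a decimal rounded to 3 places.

PN ≈ 0.715

p₁ = 0.733, p₀ = 0.209.
Under exogeneity and monotonicity, PN = (p₁ − p₀) / p₁.
PN = (0.733 − 0.209) / 0.733 = 0.524 / 0.733 ≈ 0.7149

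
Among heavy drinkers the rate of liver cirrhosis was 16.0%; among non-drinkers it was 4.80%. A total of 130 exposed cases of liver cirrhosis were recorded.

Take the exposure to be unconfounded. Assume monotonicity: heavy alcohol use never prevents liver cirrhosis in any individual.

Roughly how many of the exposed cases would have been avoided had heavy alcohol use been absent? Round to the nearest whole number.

p₁ = 0.16, p₀ = 0.048.
PN = (p₁ − p₀)/p₁ = (0.16 − 0.048) / 0.16 ≈ 0.70000.
Attributable cases ≈ PN × (exposed cases) = 0.70000 × 130 ≈ 91.00.

about 91 cases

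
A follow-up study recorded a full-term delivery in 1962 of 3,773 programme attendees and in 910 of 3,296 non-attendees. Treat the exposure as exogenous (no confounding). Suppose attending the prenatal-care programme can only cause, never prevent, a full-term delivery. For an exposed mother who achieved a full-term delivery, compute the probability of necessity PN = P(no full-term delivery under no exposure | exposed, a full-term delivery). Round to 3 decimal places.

p₁ = P(outcome | exposed) = 1962/3773 = 0.52001
p₀ = P(outcome | unexposed) = 910/3296 = 0.27609
Under exogeneity and monotonicity, PN = (p₁ − p₀) / p₁.
PN = (0.52001 − 0.27609) / 0.52001 = 0.24392 / 0.52001 ≈ 0.4691

PN ≈ 0.469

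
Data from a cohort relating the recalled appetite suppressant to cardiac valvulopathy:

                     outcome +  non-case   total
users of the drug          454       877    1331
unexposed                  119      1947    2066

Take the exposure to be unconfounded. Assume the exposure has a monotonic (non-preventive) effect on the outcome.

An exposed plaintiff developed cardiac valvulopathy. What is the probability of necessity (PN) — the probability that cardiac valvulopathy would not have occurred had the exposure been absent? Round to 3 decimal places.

PN ≈ 0.831

p₁ = P(outcome | exposed) = 454/1331 = 0.3411
p₀ = P(outcome | unexposed) = 119/2066 = 0.057599
Under exogeneity and monotonicity, PN = (p₁ − p₀) / p₁.
PN = (0.3411 − 0.057599) / 0.3411 = 0.2835 / 0.3411 ≈ 0.8311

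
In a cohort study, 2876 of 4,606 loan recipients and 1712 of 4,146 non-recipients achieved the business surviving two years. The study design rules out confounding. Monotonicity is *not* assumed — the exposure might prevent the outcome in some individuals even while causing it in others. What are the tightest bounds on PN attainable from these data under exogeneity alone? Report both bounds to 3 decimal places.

p₁ = P(outcome | exposed) = 2876/4606 = 0.6244
p₀ = P(outcome | unexposed) = 1712/4146 = 0.41293
Under exogeneity alone the bounds on PN are max{0,(p₁−p₀)/p₁} ≤ PN ≤ min{1,(1−p₀)/p₁}.
  lower = (p₁ − p₀)/p₁ = 0.21147 / 0.6244 ≈ 0.3387
  upper = min{1, (1 − p₀)/p₁} = 0.58707 / 0.6244 ≈ 0.9402

0.339 ≤ PN ≤ 0.940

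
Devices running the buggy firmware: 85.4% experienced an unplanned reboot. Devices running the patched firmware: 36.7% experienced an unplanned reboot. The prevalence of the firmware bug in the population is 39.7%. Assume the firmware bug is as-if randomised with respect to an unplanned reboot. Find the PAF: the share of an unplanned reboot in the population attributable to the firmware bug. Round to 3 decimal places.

PAF ≈ 0.345

p₁ = 0.854, p₀ = 0.367.
Overall risk P(Y=1) = π·p₁ + (1−π)·p₀ = 0.397×0.854 + 0.603×0.367 = 0.56034.
Under exogeneity, PAF = [P(Y=1) − p₀] / P(Y=1).
PAF = (0.56034 − 0.367) / 0.56034 ≈ 0.3450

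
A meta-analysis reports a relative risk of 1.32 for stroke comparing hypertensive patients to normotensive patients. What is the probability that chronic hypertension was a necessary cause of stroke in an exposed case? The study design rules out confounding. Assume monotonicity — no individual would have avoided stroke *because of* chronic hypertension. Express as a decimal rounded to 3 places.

PN ≈ 0.242

Under exogeneity and monotonicity, PN = (RR − 1) / RR = 1 − 1/RR.
PN = (1.32 − 1) / 1.32 = 0.32 / 1.32 ≈ 0.2424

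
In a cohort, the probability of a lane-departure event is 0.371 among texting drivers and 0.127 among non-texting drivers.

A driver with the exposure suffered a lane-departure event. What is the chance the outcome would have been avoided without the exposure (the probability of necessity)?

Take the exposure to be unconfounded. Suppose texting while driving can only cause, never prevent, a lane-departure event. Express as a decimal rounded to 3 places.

Let p₁ = 0.371, p₀ = 0.127.
Under exogeneity and monotonicity, PN = (p₁ − p₀) / p₁.
PN = (0.371 − 0.127) / 0.371 = 0.244 / 0.371 ≈ 0.6577

PN ≈ 0.658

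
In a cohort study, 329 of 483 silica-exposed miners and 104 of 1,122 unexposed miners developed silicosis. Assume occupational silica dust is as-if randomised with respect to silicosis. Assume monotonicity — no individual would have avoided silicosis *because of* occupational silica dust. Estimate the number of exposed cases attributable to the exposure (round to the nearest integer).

about 284 cases

p₁ = P(outcome | exposed) = 329/483 = 0.68116
p₀ = P(outcome | unexposed) = 104/1122 = 0.092692
PN = (p₁ − p₀)/p₁ = (0.68116 − 0.092692) / 0.68116 ≈ 0.86392.
Attributable cases ≈ PN × (exposed cases) = 0.86392 × 329 ≈ 284.23.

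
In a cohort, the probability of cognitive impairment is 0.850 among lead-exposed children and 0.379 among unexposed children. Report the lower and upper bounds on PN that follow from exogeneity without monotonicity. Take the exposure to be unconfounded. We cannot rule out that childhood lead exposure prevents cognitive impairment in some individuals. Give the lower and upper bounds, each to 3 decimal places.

Let p₁ = 0.85, p₀ = 0.379.
Under exogeneity alone the bounds on PN are max{0,(p₁−p₀)/p₁} ≤ PN ≤ min{1,(1−p₀)/p₁}.
  lower = (p₁ − p₀)/p₁ = 0.471 / 0.85 ≈ 0.5541
  upper = min{1, (1 − p₀)/p₁} = 0.621 / 0.85 ≈ 0.7306

0.554 ≤ PN ≤ 0.731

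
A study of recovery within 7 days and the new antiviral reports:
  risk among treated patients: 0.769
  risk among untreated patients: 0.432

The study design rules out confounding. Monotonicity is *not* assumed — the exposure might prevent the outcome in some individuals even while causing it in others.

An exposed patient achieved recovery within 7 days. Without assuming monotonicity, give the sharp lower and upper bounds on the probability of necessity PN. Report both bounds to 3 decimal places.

Let p₁ = 0.769, p₀ = 0.432.
Under exogeneity alone the bounds on PN are max{0,(p₁−p₀)/p₁} ≤ PN ≤ min{1,(1−p₀)/p₁}.
  lower = (p₁ − p₀)/p₁ = 0.337 / 0.769 ≈ 0.4382
  upper = min{1, (1 − p₀)/p₁} = 0.568 / 0.769 ≈ 0.7386

0.438 ≤ PN ≤ 0.739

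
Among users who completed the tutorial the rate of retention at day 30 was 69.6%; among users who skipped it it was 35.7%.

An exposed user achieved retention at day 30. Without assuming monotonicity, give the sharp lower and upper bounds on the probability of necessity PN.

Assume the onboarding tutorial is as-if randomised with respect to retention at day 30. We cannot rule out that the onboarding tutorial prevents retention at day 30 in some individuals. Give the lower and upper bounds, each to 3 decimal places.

p₁ = 0.696, p₀ = 0.357.
Under exogeneity alone the bounds on PN are max{0,(p₁−p₀)/p₁} ≤ PN ≤ min{1,(1−p₀)/p₁}.
  lower = (p₁ − p₀)/p₁ = 0.339 / 0.696 ≈ 0.4871
  upper = min{1, (1 − p₀)/p₁} = 0.643 / 0.696 ≈ 0.9239

0.487 ≤ PN ≤ 0.924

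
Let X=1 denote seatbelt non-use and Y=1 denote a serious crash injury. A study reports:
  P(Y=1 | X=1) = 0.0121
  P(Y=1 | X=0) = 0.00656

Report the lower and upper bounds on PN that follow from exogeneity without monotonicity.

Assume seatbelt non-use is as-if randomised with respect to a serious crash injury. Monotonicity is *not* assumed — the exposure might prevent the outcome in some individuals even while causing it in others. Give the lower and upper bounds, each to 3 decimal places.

0.458 ≤ PN ≤ 1.000

Let p₁ = 0.0121, p₀ = 0.00656.
Under exogeneity alone the bounds on PN are max{0,(p₁−p₀)/p₁} ≤ PN ≤ min{1,(1−p₀)/p₁}.
  lower = (p₁ − p₀)/p₁ = 0.00554 / 0.0121 ≈ 0.4579
  upper = min{1, (1 − p₀)/p₁} = 0.99344 / 0.0121 ≈ 82.1025 → capped at 1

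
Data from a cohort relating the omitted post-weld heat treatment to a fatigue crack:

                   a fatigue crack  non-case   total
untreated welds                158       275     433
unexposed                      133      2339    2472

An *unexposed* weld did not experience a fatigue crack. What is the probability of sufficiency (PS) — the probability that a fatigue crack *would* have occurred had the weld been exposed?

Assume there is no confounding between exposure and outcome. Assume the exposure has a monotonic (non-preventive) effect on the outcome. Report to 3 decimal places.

PS ≈ 0.329

p₁ = P(outcome | exposed) = 158/433 = 0.3649
p₀ = P(outcome | unexposed) = 133/2472 = 0.053803
Under exogeneity and monotonicity, PS = (p₁ − p₀)/(1 − p₀).
PS = (0.3649 − 0.053803) / 0.9462 ≈ 0.3288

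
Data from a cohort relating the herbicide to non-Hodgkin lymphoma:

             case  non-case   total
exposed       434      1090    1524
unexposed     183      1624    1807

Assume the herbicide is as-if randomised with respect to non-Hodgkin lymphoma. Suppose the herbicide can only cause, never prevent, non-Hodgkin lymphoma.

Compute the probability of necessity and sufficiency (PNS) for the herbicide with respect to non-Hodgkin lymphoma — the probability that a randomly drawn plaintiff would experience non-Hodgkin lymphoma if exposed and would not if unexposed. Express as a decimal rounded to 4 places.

p₁ = P(outcome | exposed) = 434/1524 = 0.28478
p₀ = P(outcome | unexposed) = 183/1807 = 0.10127
Under exogeneity and monotonicity, PNS = p₁ − p₀.
PNS = 0.28478 − 0.10127 = 0.1835

PNS ≈ 0.1835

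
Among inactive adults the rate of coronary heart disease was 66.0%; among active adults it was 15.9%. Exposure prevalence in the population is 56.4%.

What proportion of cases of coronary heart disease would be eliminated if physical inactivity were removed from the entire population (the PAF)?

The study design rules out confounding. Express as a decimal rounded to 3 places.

p₁ = 0.66, p₀ = 0.159.
Overall risk P(Y=1) = π·p₁ + (1−π)·p₀ = 0.564×0.66 + 0.436×0.159 = 0.44156.
Under exogeneity, PAF = [P(Y=1) − p₀] / P(Y=1).
PAF = (0.44156 − 0.159) / 0.44156 ≈ 0.6399

PAF ≈ 0.640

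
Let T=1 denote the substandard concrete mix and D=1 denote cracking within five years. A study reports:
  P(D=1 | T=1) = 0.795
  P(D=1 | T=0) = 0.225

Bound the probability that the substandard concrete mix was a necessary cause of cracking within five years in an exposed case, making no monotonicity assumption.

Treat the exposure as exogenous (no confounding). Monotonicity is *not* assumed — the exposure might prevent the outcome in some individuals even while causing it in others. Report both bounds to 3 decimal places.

0.717 ≤ PN ≤ 0.975

Let p₁ = 0.795, p₀ = 0.225.
Under exogeneity alone the bounds on PN are max{0,(p₁−p₀)/p₁} ≤ PN ≤ min{1,(1−p₀)/p₁}.
  lower = (p₁ − p₀)/p₁ = 0.57 / 0.795 ≈ 0.7170
  upper = min{1, (1 − p₀)/p₁} = 0.775 / 0.795 ≈ 0.9748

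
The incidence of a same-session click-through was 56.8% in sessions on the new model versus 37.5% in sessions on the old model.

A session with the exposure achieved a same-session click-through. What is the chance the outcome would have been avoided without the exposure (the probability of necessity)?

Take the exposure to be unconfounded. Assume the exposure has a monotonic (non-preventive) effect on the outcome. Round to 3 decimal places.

p₁ = 0.568, p₀ = 0.375.
Under exogeneity and monotonicity, PN = (p₁ − p₀) / p₁.
PN = (0.568 − 0.375) / 0.568 = 0.193 / 0.568 ≈ 0.3398

PN ≈ 0.340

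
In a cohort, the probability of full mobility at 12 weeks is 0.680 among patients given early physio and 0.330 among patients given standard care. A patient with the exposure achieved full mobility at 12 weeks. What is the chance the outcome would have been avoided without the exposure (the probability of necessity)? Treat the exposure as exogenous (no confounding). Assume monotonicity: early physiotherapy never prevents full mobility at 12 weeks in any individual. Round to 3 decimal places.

Let p₁ = 0.68, p₀ = 0.33.
Under exogeneity and monotonicity, PN = (p₁ − p₀) / p₁.
PN = (0.68 − 0.33) / 0.68 = 0.35 / 0.68 ≈ 0.5147

PN ≈ 0.515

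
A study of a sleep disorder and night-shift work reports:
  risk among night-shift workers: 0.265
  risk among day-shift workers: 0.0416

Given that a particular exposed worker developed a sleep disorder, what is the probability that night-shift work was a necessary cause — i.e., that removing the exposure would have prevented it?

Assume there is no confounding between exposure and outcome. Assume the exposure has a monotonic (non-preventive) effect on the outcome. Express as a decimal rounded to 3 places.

PN ≈ 0.843

Let p₁ = 0.265, p₀ = 0.0416.
Under exogeneity and monotonicity, PN = (p₁ − p₀) / p₁.
PN = (0.265 − 0.0416) / 0.265 = 0.2234 / 0.265 ≈ 0.8430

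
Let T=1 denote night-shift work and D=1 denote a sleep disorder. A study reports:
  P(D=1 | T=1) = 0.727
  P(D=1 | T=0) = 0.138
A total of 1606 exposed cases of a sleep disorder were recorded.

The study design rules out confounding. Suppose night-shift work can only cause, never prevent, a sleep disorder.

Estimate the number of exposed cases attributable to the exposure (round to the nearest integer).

about 1301 cases

Let p₁ = 0.727, p₀ = 0.138.
PN = (p₁ − p₀)/p₁ = (0.727 − 0.138) / 0.727 ≈ 0.81018.
Attributable cases ≈ PN × (exposed cases) = 0.81018 × 1606 ≈ 1301.15.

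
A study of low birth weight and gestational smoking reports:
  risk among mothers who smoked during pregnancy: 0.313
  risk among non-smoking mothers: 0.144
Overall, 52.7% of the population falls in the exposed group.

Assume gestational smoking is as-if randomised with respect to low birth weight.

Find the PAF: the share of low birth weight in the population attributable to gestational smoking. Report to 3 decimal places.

Let p₁ = 0.313, p₀ = 0.144.
Overall risk P(Y=1) = π·p₁ + (1−π)·p₀ = 0.527×0.313 + 0.473×0.144 = 0.23306.
Under exogeneity, PAF = [P(Y=1) − p₀] / P(Y=1).
PAF = (0.23306 − 0.144) / 0.23306 ≈ 0.3821

PAF ≈ 0.382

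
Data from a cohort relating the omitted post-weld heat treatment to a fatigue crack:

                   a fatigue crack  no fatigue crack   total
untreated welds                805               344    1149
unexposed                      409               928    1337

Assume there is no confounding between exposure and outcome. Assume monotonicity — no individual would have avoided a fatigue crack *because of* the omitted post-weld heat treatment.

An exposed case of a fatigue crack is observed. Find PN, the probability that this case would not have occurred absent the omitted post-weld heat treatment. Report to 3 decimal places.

p₁ = P(outcome | exposed) = 805/1149 = 0.70061
p₀ = P(outcome | unexposed) = 409/1337 = 0.30591
Under exogeneity and monotonicity, PN = (p₁ − p₀)/p₁.
PN = (0.70061 − 0.30591) / 0.70061 ≈ 0.5634

PN ≈ 0.563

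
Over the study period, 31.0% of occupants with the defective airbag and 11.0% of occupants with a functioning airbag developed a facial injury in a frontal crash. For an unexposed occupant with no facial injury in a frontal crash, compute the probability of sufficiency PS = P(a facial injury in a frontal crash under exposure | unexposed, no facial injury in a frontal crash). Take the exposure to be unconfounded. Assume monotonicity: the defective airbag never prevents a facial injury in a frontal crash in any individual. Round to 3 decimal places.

p₁ = 0.31, p₀ = 0.11.
Under exogeneity and monotonicity, PS = (p₁ − p₀) / (1 − p₀).
PS = (0.31 − 0.11) / (1 − 0.11) = 0.2 / 0.89 ≈ 0.2247

PS ≈ 0.225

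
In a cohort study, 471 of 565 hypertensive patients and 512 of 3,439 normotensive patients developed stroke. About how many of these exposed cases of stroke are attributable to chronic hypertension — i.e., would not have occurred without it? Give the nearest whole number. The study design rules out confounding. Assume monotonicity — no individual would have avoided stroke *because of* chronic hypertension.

p₁ = P(outcome | exposed) = 471/565 = 0.83363
p₀ = P(outcome | unexposed) = 512/3439 = 0.14888
PN = (p₁ − p₀)/p₁ = (0.83363 − 0.14888) / 0.83363 ≈ 0.82141.
Attributable cases ≈ PN × (exposed cases) = 0.82141 × 471 ≈ 386.88.

about 387 cases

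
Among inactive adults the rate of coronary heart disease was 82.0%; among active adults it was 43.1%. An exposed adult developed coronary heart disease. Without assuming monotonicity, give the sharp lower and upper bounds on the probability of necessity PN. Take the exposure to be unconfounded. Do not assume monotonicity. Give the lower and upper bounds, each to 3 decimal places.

p₁ = 0.82, p₀ = 0.431.
Under exogeneity alone the bounds on PN are max{0,(p₁−p₀)/p₁} ≤ PN ≤ min{1,(1−p₀)/p₁}.
  lower = (p₁ − p₀)/p₁ = 0.389 / 0.82 ≈ 0.4744
  upper = min{1, (1 − p₀)/p₁} = 0.569 / 0.82 ≈ 0.6939

0.474 ≤ PN ≤ 0.694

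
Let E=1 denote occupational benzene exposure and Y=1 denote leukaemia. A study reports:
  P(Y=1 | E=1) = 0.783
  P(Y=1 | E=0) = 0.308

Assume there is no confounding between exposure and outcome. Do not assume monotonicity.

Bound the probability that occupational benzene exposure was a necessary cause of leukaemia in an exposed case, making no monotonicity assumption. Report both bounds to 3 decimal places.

0.607 ≤ PN ≤ 0.884

Let p₁ = 0.783, p₀ = 0.308.
Under exogeneity alone the bounds on PN are max{0,(p₁−p₀)/p₁} ≤ PN ≤ min{1,(1−p₀)/p₁}.
  lower = (p₁ − p₀)/p₁ = 0.475 / 0.783 ≈ 0.6066
  upper = min{1, (1 − p₀)/p₁} = 0.692 / 0.783 ≈ 0.8838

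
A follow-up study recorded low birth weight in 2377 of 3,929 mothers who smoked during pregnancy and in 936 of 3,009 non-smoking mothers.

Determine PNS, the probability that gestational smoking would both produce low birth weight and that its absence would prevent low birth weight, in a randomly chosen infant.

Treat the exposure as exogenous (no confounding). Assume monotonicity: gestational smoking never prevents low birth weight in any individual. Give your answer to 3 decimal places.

PNS ≈ 0.294

p₁ = P(outcome | exposed) = 2377/3929 = 0.60499
p₀ = P(outcome | unexposed) = 936/3009 = 0.31107
Under exogeneity and monotonicity, PNS = p₁ − p₀.
PNS = 0.60499 − 0.31107 = 0.29392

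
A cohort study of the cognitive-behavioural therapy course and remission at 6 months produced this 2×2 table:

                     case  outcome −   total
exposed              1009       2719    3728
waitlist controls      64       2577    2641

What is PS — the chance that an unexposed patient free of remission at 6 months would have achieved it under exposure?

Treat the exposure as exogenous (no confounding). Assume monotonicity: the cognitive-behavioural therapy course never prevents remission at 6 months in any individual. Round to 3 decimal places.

p₁ = P(outcome | exposed) = 1009/3728 = 0.27065
p₀ = P(outcome | unexposed) = 64/2641 = 0.024233
Under exogeneity and monotonicity, PS = (p₁ − p₀)/(1 − p₀).
PS = (0.27065 − 0.024233) / 0.97577 ≈ 0.2525

PS ≈ 0.253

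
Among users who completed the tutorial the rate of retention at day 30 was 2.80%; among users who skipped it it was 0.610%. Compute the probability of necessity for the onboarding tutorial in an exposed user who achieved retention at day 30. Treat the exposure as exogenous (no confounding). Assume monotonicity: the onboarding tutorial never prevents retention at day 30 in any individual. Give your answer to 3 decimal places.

PN ≈ 0.782

p₁ = 0.028, p₀ = 0.0061.
Under exogeneity and monotonicity, PN = (p₁ − p₀) / p₁.
PN = (0.028 − 0.0061) / 0.028 = 0.0219 / 0.028 ≈ 0.7821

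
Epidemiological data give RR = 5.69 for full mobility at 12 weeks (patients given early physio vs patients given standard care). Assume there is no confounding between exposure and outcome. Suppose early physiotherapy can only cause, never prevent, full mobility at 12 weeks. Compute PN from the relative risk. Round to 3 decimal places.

Under exogeneity and monotonicity, PN = (RR − 1) / RR = 1 − 1/RR.
PN = (5.69 − 1) / 5.69 = 4.69 / 5.69 ≈ 0.8243

PN ≈ 0.824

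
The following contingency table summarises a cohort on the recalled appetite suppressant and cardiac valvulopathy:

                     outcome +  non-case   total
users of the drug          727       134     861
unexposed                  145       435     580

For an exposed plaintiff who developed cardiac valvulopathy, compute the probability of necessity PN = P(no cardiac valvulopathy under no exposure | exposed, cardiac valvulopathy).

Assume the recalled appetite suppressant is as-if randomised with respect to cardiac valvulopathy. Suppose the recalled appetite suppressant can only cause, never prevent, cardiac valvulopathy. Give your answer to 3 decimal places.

p₁ = P(outcome | exposed) = 727/861 = 0.84437
p₀ = P(outcome | unexposed) = 145/580 = 0.25
Under exogeneity and monotonicity, PN = (p₁ − p₀) / p₁.
PN = (0.84437 − 0.25) / 0.84437 = 0.59437 / 0.84437 ≈ 0.7039

PN ≈ 0.704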